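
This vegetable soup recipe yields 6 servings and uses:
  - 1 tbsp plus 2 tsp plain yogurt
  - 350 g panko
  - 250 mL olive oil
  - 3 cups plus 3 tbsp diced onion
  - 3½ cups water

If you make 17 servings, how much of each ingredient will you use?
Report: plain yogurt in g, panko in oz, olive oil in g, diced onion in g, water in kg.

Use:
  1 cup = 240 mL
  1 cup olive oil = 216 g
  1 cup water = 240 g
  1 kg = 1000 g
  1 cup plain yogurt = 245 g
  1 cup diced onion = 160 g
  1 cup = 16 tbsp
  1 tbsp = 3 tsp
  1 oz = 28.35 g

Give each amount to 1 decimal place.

Scaling factor: 17/6.
plain yogurt: (1 tbsp + 2 tsp = 5/3 tbsp) × 17/6 ÷ 16 tbsp/cup × 245 g/cup ≈ 72.3 g
panko: 350 g × 17/6 ÷ 28.35 g/oz ≈ 35.0 oz
olive oil: 250 mL × 17/6 ÷ 240 mL/cup × 216 g/cup = 637.5 g
diced onion: (3 cup + 3 tbsp = 3.1875 cup) × 17/6 × 160 g/cup = 1445.0 g
water: 3.5 cup × 17/6 × 240 g/cup ÷ 1000 g/kg ≈ 2.4 kg

plain yogurt: 72.3 g; panko: 35.0 oz; olive oil: 637.5 g; diced onion: 1445.0 g; water: 2.4 kg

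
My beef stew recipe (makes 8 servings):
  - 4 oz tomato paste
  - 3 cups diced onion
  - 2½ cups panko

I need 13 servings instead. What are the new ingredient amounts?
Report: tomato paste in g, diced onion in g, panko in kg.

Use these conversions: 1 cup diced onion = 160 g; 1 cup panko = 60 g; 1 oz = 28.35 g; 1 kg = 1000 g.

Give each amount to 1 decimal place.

tomato paste: 184.3 g; diced onion: 780.0 g; panko: 0.2 kg

Scaling factor: 13/8 = 1.625.
tomato paste: 4 oz × 13/8 × 28.35 g/oz ≈ 184.3 g
diced onion: 3 cup × 13/8 × 160 g/cup = 780.0 g
panko: 2.5 cup × 13/8 × 60 g/cup ÷ 1000 g/kg ≈ 0.2 kg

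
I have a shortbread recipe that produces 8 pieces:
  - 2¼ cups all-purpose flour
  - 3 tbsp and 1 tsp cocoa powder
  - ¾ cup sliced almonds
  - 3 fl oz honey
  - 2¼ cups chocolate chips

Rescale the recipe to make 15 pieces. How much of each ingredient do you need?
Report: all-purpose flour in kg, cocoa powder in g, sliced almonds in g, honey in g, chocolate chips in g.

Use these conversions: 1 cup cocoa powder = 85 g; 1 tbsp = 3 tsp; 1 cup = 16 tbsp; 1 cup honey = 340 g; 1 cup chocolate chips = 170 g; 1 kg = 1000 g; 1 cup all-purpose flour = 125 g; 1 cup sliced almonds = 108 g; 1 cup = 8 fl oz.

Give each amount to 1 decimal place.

all-purpose flour: 0.5 kg; cocoa powder: 33.2 g; sliced almonds: 151.9 g; honey: 239.1 g; chocolate chips: 717.2 g

Scaling factor: 15/8 = 1.875.
all-purpose flour: 2.25 cup × 15/8 × 125 g/cup ÷ 1000 g/kg ≈ 0.5 kg
cocoa powder: (3 tbsp + 1 tsp = 10/3 tbsp) × 15/8 ÷ 16 tbsp/cup × 85 g/cup ≈ 33.2 g
sliced almonds: 0.75 cup × 15/8 × 108 g/cup ≈ 151.9 g
honey: 3 fl oz × 15/8 ÷ 8 fl oz/cup × 340 g/cup ≈ 239.1 g
chocolate chips: 2.25 cup × 15/8 × 170 g/cup ≈ 717.2 g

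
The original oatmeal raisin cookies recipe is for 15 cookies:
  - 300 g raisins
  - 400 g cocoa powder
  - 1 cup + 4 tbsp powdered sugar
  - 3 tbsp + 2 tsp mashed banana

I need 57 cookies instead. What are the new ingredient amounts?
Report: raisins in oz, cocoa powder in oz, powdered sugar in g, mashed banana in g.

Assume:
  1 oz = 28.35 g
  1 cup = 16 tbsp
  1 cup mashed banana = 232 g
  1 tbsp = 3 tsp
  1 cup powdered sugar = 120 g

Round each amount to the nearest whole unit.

Scaling factor: 57/15 = 19/5 = 3.8.
raisins: 300 g × 19/5 ÷ 28.35 g/oz ≈ 40 oz
cocoa powder: 400 g × 19/5 ÷ 28.35 g/oz ≈ 54 oz
powdered sugar: (1 cup + 4 tbsp = 1.25 cup) × 19/5 × 120 g/cup = 570 g
mashed banana: (3 tbsp + 2 tsp = 11/3 tbsp) × 19/5 ÷ 16 tbsp/cup × 232 g/cup ≈ 202 g

raisins: 40 oz; cocoa powder: 54 oz; powdered sugar: 570 g; mashed banana: 202 g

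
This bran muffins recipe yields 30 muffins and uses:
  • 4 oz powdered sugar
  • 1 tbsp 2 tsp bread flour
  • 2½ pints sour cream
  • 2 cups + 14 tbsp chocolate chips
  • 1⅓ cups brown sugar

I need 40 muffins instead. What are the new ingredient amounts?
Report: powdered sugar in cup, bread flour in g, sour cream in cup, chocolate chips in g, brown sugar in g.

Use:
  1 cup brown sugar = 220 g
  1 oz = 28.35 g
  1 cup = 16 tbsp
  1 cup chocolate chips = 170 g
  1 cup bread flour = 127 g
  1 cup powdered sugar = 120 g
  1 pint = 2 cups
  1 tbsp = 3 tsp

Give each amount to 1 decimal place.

powdered sugar: 1.3 cup; bread flour: 17.6 g; sour cream: 6.7 cup; chocolate chips: 651.7 g; brown sugar: 391.1 g

Scaling factor: 40/30 = 4/3.
powdered sugar: 4 oz × 4/3 × 28.35 g/oz ÷ 120 g/cup ≈ 1.3 cup
bread flour: (1 tbsp + 2 tsp = 5/3 tbsp) × 4/3 ÷ 16 tbsp/cup × 127 g/cup ≈ 17.6 g
sour cream: 2.5 pint × 4/3 × 2 cup/pint ≈ 6.7 cup
chocolate chips: (2 cup + 14 tbsp = 2.875 cup) × 4/3 × 170 g/cup ≈ 651.7 g
brown sugar: 4/3 cup × 4/3 × 220 g/cup ≈ 391.1 g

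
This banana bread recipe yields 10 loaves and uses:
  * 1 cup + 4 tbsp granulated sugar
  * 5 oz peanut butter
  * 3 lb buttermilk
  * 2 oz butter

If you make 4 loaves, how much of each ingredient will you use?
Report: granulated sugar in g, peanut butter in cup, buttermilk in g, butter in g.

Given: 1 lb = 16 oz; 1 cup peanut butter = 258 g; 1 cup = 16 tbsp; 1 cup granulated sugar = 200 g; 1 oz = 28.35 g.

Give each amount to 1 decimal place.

Scaling factor: 4/10 = 2/5 = 0.4.
granulated sugar: (1 cup + 4 tbsp = 1.25 cup) × 2/5 × 200 g/cup = 100.0 g
peanut butter: 5 oz × 2/5 × 28.35 g/oz ÷ 258 g/cup ≈ 0.2 cup
buttermilk: 3 lb × 2/5 × 16 oz/lb × 28.35 g/oz ≈ 544.3 g
butter: 2 oz × 2/5 × 28.35 g/oz ≈ 22.7 g

granulated sugar: 100.0 g; peanut butter: 0.2 cup; buttermilk: 544.3 g; butter: 22.7 g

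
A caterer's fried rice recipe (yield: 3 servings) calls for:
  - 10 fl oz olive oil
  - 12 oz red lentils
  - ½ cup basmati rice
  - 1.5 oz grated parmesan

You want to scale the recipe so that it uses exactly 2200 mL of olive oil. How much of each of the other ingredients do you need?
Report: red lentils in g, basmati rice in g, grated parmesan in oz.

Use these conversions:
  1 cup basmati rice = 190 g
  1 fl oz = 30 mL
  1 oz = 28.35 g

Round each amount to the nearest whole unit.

red lentils: 2495 g; basmati rice: 697 g; grated parmesan: 11 oz

The original recipe has 300 mL of olive oil, so the scaling factor is 2200 ÷ 300 = 22/3.
red lentils: 12 oz × 22/3 × 28.35 g/oz ≈ 2495 g
basmati rice: 0.5 cup × 22/3 × 190 g/cup ≈ 697 g
grated parmesan: 1.5 oz × 22/3 = 11 oz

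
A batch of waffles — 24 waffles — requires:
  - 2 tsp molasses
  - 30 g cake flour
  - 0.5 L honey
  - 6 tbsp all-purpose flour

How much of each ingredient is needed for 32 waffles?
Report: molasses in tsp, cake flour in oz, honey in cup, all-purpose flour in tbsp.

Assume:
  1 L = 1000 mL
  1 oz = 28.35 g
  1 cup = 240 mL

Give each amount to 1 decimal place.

Scaling factor: 32/24 = 4/3.
molasses: 2 tsp × 4/3 ≈ 2.7 tsp
cake flour: 30 g × 4/3 ÷ 28.35 g/oz ≈ 1.4 oz
honey: 0.5 L × 4/3 × 1000 mL/L ÷ 240 mL/cup ≈ 2.8 cup
all-purpose flour: 6 tbsp × 4/3 = 8.0 tbsp

molasses: 2.7 tsp; cake flour: 1.4 oz; honey: 2.8 cup; all-purpose flour: 8.0 tbsp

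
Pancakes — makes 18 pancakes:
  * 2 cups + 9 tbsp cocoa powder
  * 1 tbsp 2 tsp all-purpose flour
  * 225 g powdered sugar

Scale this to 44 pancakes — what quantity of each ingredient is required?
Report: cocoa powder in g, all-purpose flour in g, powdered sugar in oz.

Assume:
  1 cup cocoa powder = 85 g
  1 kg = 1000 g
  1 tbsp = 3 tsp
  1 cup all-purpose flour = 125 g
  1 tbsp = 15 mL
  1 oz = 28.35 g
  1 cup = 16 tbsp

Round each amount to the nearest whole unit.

Scaling factor: 44/18 = 22/9.
cocoa powder: (2 cup + 9 tbsp = 2.5625 cup) × 22/9 × 85 g/cup ≈ 532 g
all-purpose flour: (1 tbsp + 2 tsp = 5/3 tbsp) × 22/9 ÷ 16 tbsp/cup × 125 g/cup ≈ 32 g
powdered sugar: 225 g × 22/9 ÷ 28.35 g/oz ≈ 19 oz

cocoa powder: 532 g; all-purpose flour: 32 g; powdered sugar: 19 oz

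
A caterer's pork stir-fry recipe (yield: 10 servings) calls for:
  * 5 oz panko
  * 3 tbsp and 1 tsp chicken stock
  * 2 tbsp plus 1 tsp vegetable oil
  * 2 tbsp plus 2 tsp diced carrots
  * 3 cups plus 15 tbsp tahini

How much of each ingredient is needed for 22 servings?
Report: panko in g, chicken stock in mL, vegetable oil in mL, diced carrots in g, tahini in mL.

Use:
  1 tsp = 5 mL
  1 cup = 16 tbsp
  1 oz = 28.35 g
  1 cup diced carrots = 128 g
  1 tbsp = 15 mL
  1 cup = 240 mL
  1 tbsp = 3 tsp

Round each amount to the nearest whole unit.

panko: 312 g; chicken stock: 110 mL; vegetable oil: 77 mL; diced carrots: 47 g; tahini: 2079 mL

Scaling factor: 22/10 = 11/5 = 2.2.
panko: 5 oz × 11/5 × 28.35 g/oz ≈ 312 g
chicken stock: (3 tbsp + 1 tsp = 10/3 tbsp) × 11/5 × 15 mL/tbsp = 110 mL
vegetable oil: (2 tbsp + 1 tsp = 7/3 tbsp) × 11/5 × 15 mL/tbsp = 77 mL
diced carrots: (2 tbsp + 2 tsp = 8/3 tbsp) × 11/5 ÷ 16 tbsp/cup × 128 g/cup ≈ 47 g
tahini: (3 cup + 15 tbsp = 3.9375 cup) × 11/5 × 240 mL/cup = 2079 mL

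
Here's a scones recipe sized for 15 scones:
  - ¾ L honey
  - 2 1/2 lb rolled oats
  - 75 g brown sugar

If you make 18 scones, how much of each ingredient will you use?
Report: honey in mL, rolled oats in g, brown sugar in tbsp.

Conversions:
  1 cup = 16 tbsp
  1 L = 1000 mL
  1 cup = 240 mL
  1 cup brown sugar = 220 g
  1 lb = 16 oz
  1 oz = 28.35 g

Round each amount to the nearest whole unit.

Scaling factor: 18/15 = 6/5 = 1.2.
honey: 0.75 L × 6/5 × 1000 mL/L = 900 mL
rolled oats: 2.5 lb × 6/5 × 16 oz/lb × 28.35 g/oz ≈ 1361 g
brown sugar: 75 g × 6/5 ÷ 220 g/cup × 16 tbsp/cup ≈ 7 tbsp

honey: 900 mL; rolled oats: 1361 g; brown sugar: 7 tbsp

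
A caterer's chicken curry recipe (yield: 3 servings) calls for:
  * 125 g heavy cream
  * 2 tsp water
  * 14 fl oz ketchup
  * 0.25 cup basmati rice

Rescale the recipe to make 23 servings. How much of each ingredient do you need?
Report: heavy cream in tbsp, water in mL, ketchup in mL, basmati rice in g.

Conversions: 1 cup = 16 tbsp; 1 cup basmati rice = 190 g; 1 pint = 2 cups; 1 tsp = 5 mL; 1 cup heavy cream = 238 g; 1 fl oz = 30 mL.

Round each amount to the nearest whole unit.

Scaling factor: 23/3.
heavy cream: 125 g × 23/3 ÷ 238 g/cup × 16 tbsp/cup ≈ 64 tbsp
water: 2 tsp × 23/3 × 5 mL/tsp ≈ 77 mL
ketchup: 14 fl oz × 23/3 × 30 mL/fl oz = 3220 mL
basmati rice: 0.25 cup × 23/3 × 190 g/cup ≈ 364 g

heavy cream: 64 tbsp; water: 77 mL; ketchup: 3220 mL; basmati rice: 364 g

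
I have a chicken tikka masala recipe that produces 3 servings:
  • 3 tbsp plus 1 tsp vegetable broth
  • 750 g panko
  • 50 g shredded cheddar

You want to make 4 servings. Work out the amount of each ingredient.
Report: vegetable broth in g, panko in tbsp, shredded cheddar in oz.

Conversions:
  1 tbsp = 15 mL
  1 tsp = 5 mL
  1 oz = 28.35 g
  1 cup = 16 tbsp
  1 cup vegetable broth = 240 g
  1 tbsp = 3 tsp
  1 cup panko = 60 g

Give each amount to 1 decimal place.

vegetable broth: 66.7 g; panko: 266.7 tbsp; shredded cheddar: 2.4 oz

Scaling factor: 4/3.
vegetable broth: (3 tbsp + 1 tsp = 10/3 tbsp) × 4/3 ÷ 16 tbsp/cup × 240 g/cup ≈ 66.7 g
panko: 750 g × 4/3 ÷ 60 g/cup × 16 tbsp/cup ≈ 266.7 tbsp
shredded cheddar: 50 g × 4/3 ÷ 28.35 g/oz ≈ 2.4 oz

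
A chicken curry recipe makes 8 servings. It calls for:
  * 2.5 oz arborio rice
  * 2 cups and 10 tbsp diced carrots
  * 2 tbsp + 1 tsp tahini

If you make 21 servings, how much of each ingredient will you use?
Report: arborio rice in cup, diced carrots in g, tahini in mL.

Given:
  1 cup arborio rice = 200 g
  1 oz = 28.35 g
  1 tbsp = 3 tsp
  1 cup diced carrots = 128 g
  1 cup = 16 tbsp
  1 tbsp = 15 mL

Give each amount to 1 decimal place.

arborio rice: 0.9 cup; diced carrots: 882.0 g; tahini: 91.9 mL

Scaling factor: 21/8 = 2.625.
arborio rice: 2.5 oz × 21/8 × 28.35 g/oz ÷ 200 g/cup ≈ 0.9 cup
diced carrots: (2 cup + 10 tbsp = 2.625 cup) × 21/8 × 128 g/cup = 882.0 g
tahini: (2 tbsp + 1 tsp = 7/3 tbsp) × 21/8 × 15 mL/tbsp ≈ 91.9 mL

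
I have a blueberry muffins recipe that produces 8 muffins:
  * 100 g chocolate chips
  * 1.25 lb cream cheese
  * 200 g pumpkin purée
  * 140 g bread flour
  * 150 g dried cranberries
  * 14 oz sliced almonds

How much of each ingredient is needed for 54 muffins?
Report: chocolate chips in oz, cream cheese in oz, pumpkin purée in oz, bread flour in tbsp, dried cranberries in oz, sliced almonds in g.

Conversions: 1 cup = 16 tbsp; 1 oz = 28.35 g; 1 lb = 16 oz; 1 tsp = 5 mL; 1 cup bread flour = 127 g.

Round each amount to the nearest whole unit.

chocolate chips: 24 oz; cream cheese: 135 oz; pumpkin purée: 48 oz; bread flour: 119 tbsp; dried cranberries: 36 oz; sliced almonds: 2679 g

Scaling factor: 54/8 = 27/4 = 6.75.
chocolate chips: 100 g × 27/4 ÷ 28.35 g/oz ≈ 24 oz
cream cheese: 1.25 lb × 27/4 × 16 oz/lb = 135 oz
pumpkin purée: 200 g × 27/4 ÷ 28.35 g/oz ≈ 48 oz
bread flour: 140 g × 27/4 ÷ 127 g/cup × 16 tbsp/cup ≈ 119 tbsp
dried cranberries: 150 g × 27/4 ÷ 28.35 g/oz ≈ 36 oz
sliced almonds: 14 oz × 27/4 × 28.35 g/oz ≈ 2679 g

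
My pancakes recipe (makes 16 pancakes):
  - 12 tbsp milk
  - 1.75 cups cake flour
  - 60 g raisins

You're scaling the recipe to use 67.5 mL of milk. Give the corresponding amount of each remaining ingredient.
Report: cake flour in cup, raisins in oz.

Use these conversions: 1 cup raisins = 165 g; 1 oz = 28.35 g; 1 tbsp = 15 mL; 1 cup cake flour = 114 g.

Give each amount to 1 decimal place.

cake flour: 0.7 cup; raisins: 0.8 oz

The original recipe has 180 mL of milk, so the scaling factor is 67.5 ÷ 180 = 3/8 = 0.375.
cake flour: 1.75 cup × 3/8 ≈ 0.7 cup
raisins: 60 g × 3/8 ÷ 28.35 g/oz ≈ 0.8 oz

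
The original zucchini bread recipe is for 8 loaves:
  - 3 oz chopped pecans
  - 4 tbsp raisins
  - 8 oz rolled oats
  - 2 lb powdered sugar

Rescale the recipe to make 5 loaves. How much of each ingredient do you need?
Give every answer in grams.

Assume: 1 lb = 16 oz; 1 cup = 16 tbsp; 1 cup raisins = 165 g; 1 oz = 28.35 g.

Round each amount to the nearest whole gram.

Scaling factor: 5/8 = 0.625.
chopped pecans: 3 oz × 5/8 × 28.35 g/oz ≈ 53 g
raisins: 4 tbsp × 5/8 ÷ 16 tbsp/cup × 165 g/cup ≈ 26 g
rolled oats: 8 oz × 5/8 × 28.35 g/oz ≈ 142 g
powdered sugar: 2 lb × 5/8 × 16 oz/lb × 28.35 g/oz = 567 g

chopped pecans: 53 g; raisins: 26 g; rolled oats: 142 g; powdered sugar: 567 g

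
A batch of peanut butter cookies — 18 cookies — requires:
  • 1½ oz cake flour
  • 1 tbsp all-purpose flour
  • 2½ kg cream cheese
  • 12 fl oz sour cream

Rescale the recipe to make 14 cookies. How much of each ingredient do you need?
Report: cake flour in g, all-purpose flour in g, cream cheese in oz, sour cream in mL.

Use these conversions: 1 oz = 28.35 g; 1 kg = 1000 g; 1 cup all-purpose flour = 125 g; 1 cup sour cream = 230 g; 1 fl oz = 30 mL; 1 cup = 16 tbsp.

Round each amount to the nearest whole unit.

Scaling factor: 14/18 = 7/9.
cake flour: 1.5 oz × 7/9 × 28.35 g/oz ≈ 33 g
all-purpose flour: 1 tbsp × 7/9 ÷ 16 tbsp/cup × 125 g/cup ≈ 6 g
cream cheese: 2.5 kg × 7/9 × 1000 g/kg ÷ 28.35 g/oz ≈ 69 oz
sour cream: 12 fl oz × 7/9 × 30 mL/fl oz = 280 mL

cake flour: 33 g; all-purpose flour: 6 g; cream cheese: 69 oz; sour cream: 280 mL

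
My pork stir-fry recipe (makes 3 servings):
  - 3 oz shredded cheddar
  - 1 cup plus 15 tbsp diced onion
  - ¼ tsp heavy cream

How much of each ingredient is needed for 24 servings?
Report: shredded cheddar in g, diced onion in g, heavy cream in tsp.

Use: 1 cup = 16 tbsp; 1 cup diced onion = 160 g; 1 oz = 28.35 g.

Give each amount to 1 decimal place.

Scaling factor: 24/3 = 8.
shredded cheddar: 3 oz × 8 × 28.35 g/oz = 680.4 g
diced onion: (1 cup + 15 tbsp = 1.9375 cup) × 8 × 160 g/cup = 2480.0 g
heavy cream: 0.25 tsp × 8 = 2.0 tsp

shredded cheddar: 680.4 g; diced onion: 2480.0 g; heavy cream: 2.0 tsp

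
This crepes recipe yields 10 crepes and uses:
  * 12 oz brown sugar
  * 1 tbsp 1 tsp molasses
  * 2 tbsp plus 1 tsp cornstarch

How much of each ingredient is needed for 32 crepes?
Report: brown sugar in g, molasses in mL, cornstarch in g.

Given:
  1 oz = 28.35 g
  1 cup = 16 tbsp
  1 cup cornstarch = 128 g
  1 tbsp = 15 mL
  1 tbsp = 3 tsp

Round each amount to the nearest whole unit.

brown sugar: 1089 g; molasses: 64 mL; cornstarch: 60 g

Scaling factor: 32/10 = 16/5 = 3.2.
brown sugar: 12 oz × 16/5 × 28.35 g/oz ≈ 1089 g
molasses: (1 tbsp + 1 tsp = 4/3 tbsp) × 16/5 × 15 mL/tbsp = 64 mL
cornstarch: (2 tbsp + 1 tsp = 7/3 tbsp) × 16/5 ÷ 16 tbsp/cup × 128 g/cup ≈ 60 g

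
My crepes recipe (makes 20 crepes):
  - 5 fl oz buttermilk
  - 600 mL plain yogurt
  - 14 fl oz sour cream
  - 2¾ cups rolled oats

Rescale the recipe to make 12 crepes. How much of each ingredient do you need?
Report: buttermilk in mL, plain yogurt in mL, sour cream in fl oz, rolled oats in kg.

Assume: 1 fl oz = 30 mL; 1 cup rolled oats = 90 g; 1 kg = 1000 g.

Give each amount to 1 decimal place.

buttermilk: 90.0 mL; plain yogurt: 360.0 mL; sour cream: 8.4 fl oz; rolled oats: 0.1 kg

Scaling factor: 12/20 = 3/5 = 0.6.
buttermilk: 5 fl oz × 3/5 × 30 mL/fl oz = 90.0 mL
plain yogurt: 600 mL × 3/5 = 360.0 mL
sour cream: 14 fl oz × 3/5 = 8.4 fl oz
rolled oats: 2.75 cup × 3/5 × 90 g/cup ÷ 1000 g/kg ≈ 0.1 kg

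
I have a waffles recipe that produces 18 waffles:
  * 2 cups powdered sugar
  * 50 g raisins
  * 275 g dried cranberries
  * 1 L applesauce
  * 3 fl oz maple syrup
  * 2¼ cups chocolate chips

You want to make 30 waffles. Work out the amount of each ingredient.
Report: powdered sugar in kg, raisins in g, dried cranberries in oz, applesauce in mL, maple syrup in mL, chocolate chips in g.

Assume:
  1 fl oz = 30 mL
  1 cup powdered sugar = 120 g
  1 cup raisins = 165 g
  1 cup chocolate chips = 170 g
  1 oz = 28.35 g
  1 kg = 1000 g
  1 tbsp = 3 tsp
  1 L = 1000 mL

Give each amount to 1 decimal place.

Scaling factor: 30/18 = 5/3.
powdered sugar: 2 cup × 5/3 × 120 g/cup ÷ 1000 g/kg = 0.4 kg
raisins: 50 g × 5/3 ≈ 83.3 g
dried cranberries: 275 g × 5/3 ÷ 28.35 g/oz ≈ 16.2 oz
applesauce: 1 L × 5/3 × 1000 mL/L ≈ 1666.7 mL
maple syrup: 3 fl oz × 5/3 × 30 mL/fl oz = 150.0 mL
chocolate chips: 2.25 cup × 5/3 × 170 g/cup = 637.5 g

powdered sugar: 0.4 kg; raisins: 83.3 g; dried cranberries: 16.2 oz; applesauce: 1666.7 mL; maple syrup: 150.0 mL; chocolate chips: 637.5 g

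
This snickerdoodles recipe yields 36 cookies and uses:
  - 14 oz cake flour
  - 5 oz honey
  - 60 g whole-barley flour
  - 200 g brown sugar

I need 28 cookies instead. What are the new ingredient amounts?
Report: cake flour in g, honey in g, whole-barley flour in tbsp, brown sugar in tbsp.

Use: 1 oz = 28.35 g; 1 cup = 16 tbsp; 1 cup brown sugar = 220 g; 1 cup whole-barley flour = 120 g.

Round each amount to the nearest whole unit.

cake flour: 309 g; honey: 110 g; whole-barley flour: 6 tbsp; brown sugar: 11 tbsp

Scaling factor: 28/36 = 7/9.
cake flour: 14 oz × 7/9 × 28.35 g/oz ≈ 309 g
honey: 5 oz × 7/9 × 28.35 g/oz ≈ 110 g
whole-barley flour: 60 g × 7/9 ÷ 120 g/cup × 16 tbsp/cup ≈ 6 tbsp
brown sugar: 200 g × 7/9 ÷ 220 g/cup × 16 tbsp/cup ≈ 11 tbsp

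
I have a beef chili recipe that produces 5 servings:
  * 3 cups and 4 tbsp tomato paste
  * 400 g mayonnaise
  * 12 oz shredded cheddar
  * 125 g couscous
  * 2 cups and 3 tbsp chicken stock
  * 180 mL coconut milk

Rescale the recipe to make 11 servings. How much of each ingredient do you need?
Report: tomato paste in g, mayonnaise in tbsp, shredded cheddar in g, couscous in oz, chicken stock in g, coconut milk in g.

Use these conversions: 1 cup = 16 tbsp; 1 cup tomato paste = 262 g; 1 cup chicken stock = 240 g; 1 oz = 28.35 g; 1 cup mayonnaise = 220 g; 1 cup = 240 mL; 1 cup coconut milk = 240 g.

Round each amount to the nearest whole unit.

Scaling factor: 11/5 = 2.2.
tomato paste: (3 cup + 4 tbsp = 3.25 cup) × 11/5 × 262 g/cup ≈ 1873 g
mayonnaise: 400 g × 11/5 ÷ 220 g/cup × 16 tbsp/cup = 64 tbsp
shredded cheddar: 12 oz × 11/5 × 28.35 g/oz ≈ 748 g
couscous: 125 g × 11/5 ÷ 28.35 g/oz ≈ 10 oz
chicken stock: (2 cup + 3 tbsp = 2.1875 cup) × 11/5 × 240 g/cup = 1155 g
coconut milk: 180 mL × 11/5 ÷ 240 mL/cup × 240 g/cup = 396 g

tomato paste: 1873 g; mayonnaise: 64 tbsp; shredded cheddar: 748 g; couscous: 10 oz; chicken stock: 1155 g; coconut milk: 396 g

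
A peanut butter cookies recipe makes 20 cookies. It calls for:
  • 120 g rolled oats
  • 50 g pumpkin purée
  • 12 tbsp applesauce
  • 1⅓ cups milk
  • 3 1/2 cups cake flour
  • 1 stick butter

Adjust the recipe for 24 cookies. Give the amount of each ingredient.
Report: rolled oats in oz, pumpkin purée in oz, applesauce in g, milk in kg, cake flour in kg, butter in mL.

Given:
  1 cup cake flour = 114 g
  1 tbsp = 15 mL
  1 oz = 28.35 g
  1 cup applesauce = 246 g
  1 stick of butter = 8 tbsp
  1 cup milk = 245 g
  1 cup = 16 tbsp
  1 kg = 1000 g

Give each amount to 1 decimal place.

rolled oats: 5.1 oz; pumpkin purée: 2.1 oz; applesauce: 221.4 g; milk: 0.4 kg; cake flour: 0.5 kg; butter: 144.0 mL

Scaling factor: 24/20 = 6/5 = 1.2.
rolled oats: 120 g × 6/5 ÷ 28.35 g/oz ≈ 5.1 oz
pumpkin purée: 50 g × 6/5 ÷ 28.35 g/oz ≈ 2.1 oz
applesauce: 12 tbsp × 6/5 ÷ 16 tbsp/cup × 246 g/cup = 221.4 g
milk: 4/3 cup × 6/5 × 245 g/cup ÷ 1000 g/kg ≈ 0.4 kg
cake flour: 3.5 cup × 6/5 × 114 g/cup ÷ 1000 g/kg ≈ 0.5 kg
butter: 1 stick × 6/5 × 8 tbsp/stick × 15 mL/tbsp = 144.0 mL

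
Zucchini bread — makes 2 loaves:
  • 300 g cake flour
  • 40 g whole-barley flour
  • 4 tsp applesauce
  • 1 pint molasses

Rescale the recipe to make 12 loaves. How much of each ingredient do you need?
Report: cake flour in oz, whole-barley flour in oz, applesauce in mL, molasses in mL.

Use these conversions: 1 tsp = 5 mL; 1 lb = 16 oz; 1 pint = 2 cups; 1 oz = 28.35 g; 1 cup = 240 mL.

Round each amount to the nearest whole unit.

cake flour: 63 oz; whole-barley flour: 8 oz; applesauce: 120 mL; molasses: 2880 mL

Scaling factor: 12/2 = 6.
cake flour: 300 g × 6 ÷ 28.35 g/oz ≈ 63 oz
whole-barley flour: 40 g × 6 ÷ 28.35 g/oz ≈ 8 oz
applesauce: 4 tsp × 6 × 5 mL/tsp = 120 mL
molasses: 1 pint × 6 × 2 cup/pint × 240 mL/cup = 2880 mL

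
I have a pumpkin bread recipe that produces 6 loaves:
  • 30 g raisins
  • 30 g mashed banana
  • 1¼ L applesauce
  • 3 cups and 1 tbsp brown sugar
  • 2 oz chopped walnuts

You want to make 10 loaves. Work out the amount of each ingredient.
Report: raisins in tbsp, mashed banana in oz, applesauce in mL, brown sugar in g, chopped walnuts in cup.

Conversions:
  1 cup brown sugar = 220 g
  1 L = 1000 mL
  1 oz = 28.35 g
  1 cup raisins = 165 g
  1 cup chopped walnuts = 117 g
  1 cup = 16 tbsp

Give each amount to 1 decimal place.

Scaling factor: 10/6 = 5/3.
raisins: 30 g × 5/3 ÷ 165 g/cup × 16 tbsp/cup ≈ 4.8 tbsp
mashed banana: 30 g × 5/3 ÷ 28.35 g/oz ≈ 1.8 oz
applesauce: 1.25 L × 5/3 × 1000 mL/L ≈ 2083.3 mL
brown sugar: (3 cup + 1 tbsp = 3.0625 cup) × 5/3 × 220 g/cup ≈ 1122.9 g
chopped walnuts: 2 oz × 5/3 × 28.35 g/oz ÷ 117 g/cup ≈ 0.8 cup

raisins: 4.8 tbsp; mashed banana: 1.8 oz; applesauce: 2083.3 mL; brown sugar: 1122.9 g; chopped walnuts: 0.8 cup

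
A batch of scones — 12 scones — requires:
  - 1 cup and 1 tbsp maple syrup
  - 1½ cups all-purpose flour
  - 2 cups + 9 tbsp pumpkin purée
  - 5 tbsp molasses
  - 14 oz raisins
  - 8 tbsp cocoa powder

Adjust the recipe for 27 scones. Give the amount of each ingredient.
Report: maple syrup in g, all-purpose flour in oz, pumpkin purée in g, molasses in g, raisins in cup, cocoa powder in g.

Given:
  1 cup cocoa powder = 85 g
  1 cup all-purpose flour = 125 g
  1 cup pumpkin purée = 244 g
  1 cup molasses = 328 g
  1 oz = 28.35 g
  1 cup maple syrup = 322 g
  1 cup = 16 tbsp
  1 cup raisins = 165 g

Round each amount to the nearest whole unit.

maple syrup: 770 g; all-purpose flour: 15 oz; pumpkin purée: 1407 g; molasses: 231 g; raisins: 5 cup; cocoa powder: 96 g

Scaling factor: 27/12 = 9/4 = 2.25.
maple syrup: (1 cup + 1 tbsp = 1.0625 cup) × 9/4 × 322 g/cup ≈ 770 g
all-purpose flour: 1.5 cup × 9/4 × 125 g/cup ÷ 28.35 g/oz ≈ 15 oz
pumpkin purée: (2 cup + 9 tbsp = 2.5625 cup) × 9/4 × 244 g/cup ≈ 1407 g
molasses: 5 tbsp × 9/4 ÷ 16 tbsp/cup × 328 g/cup ≈ 231 g
raisins: 14 oz × 9/4 × 28.35 g/oz ÷ 165 g/cup ≈ 5 cup
cocoa powder: 8 tbsp × 9/4 ÷ 16 tbsp/cup × 85 g/cup ≈ 96 g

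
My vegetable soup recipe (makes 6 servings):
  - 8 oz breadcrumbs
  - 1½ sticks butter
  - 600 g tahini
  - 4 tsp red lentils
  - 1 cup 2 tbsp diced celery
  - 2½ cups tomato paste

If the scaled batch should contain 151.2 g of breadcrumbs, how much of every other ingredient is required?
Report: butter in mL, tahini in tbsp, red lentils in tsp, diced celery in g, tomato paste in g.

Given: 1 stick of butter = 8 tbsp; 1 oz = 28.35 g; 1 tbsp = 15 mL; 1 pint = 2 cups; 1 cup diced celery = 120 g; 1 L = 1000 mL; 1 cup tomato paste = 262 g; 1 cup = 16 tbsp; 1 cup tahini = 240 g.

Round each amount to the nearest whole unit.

The original recipe has 226.8 g of breadcrumbs, so the scaling factor is 151.2 ÷ 226.8 = 2/3.
butter: 1.5 stick × 2/3 × 8 tbsp/stick × 15 mL/tbsp = 120 mL
tahini: 600 g × 2/3 ÷ 240 g/cup × 16 tbsp/cup ≈ 27 tbsp
red lentils: 4 tsp × 2/3 ≈ 3 tsp
diced celery: (1 cup + 2 tbsp = 1.125 cup) × 2/3 × 120 g/cup = 90 g
tomato paste: 2.5 cup × 2/3 × 262 g/cup ≈ 437 g

butter: 120 mL; tahini: 27 tbsp; red lentils: 3 tsp; diced celery: 90 g; tomato paste: 437 g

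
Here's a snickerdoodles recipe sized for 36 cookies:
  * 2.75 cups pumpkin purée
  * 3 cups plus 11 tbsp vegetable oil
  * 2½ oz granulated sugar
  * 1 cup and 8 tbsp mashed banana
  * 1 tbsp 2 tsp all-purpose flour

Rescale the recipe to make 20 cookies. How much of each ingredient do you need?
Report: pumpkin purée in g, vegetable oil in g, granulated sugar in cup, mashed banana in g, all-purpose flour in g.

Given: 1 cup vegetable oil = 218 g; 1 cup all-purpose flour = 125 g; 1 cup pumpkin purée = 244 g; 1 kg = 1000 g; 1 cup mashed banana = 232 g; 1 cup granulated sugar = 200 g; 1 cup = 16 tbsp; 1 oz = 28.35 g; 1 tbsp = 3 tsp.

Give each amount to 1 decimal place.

pumpkin purée: 372.8 g; vegetable oil: 446.6 g; granulated sugar: 0.2 cup; mashed banana: 193.3 g; all-purpose flour: 7.2 g

Scaling factor: 20/36 = 5/9.
pumpkin purée: 2.75 cup × 5/9 × 244 g/cup ≈ 372.8 g
vegetable oil: (3 cup + 11 tbsp = 3.6875 cup) × 5/9 × 218 g/cup ≈ 446.6 g
granulated sugar: 2.5 oz × 5/9 × 28.35 g/oz ÷ 200 g/cup ≈ 0.2 cup
mashed banana: (1 cup + 8 tbsp = 1.5 cup) × 5/9 × 232 g/cup ≈ 193.3 g
all-purpose flour: (1 tbsp + 2 tsp = 5/3 tbsp) × 5/9 ÷ 16 tbsp/cup × 125 g/cup ≈ 7.2 g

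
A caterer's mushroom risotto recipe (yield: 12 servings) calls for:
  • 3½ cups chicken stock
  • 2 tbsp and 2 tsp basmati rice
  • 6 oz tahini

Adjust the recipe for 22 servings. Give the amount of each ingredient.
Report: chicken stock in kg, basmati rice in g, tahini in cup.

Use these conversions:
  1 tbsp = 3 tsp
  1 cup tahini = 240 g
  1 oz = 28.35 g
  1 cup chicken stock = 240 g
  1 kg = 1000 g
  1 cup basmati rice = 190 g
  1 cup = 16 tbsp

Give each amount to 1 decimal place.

Scaling factor: 22/12 = 11/6.
chicken stock: 3.5 cup × 11/6 × 240 g/cup ÷ 1000 g/kg ≈ 1.5 kg
basmati rice: (2 tbsp + 2 tsp = 8/3 tbsp) × 11/6 ÷ 16 tbsp/cup × 190 g/cup ≈ 58.1 g
tahini: 6 oz × 11/6 × 28.35 g/oz ÷ 240 g/cup ≈ 1.3 cup

chicken stock: 1.5 kg; basmati rice: 58.1 g; tahini: 1.3 cup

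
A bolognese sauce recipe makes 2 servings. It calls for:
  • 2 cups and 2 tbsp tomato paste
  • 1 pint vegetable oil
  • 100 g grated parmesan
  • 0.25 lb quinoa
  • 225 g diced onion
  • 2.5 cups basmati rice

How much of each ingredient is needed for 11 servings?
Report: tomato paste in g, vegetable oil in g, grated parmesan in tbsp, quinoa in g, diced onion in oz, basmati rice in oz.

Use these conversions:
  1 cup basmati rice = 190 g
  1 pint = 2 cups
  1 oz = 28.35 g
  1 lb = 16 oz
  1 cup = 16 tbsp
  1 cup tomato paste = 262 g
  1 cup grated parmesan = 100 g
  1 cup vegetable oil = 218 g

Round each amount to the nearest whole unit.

tomato paste: 3062 g; vegetable oil: 2398 g; grated parmesan: 88 tbsp; quinoa: 624 g; diced onion: 44 oz; basmati rice: 92 oz

Scaling factor: 11/2 = 5.5.
tomato paste: (2 cup + 2 tbsp = 2.125 cup) × 11/2 × 262 g/cup ≈ 3062 g
vegetable oil: 1 pint × 11/2 × 2 cup/pint × 218 g/cup = 2398 g
grated parmesan: 100 g × 11/2 ÷ 100 g/cup × 16 tbsp/cup = 88 tbsp
quinoa: 0.25 lb × 11/2 × 16 oz/lb × 28.35 g/oz ≈ 624 g
diced onion: 225 g × 11/2 ÷ 28.35 g/oz ≈ 44 oz
basmati rice: 2.5 cup × 11/2 × 190 g/cup ÷ 28.35 g/oz ≈ 92 oz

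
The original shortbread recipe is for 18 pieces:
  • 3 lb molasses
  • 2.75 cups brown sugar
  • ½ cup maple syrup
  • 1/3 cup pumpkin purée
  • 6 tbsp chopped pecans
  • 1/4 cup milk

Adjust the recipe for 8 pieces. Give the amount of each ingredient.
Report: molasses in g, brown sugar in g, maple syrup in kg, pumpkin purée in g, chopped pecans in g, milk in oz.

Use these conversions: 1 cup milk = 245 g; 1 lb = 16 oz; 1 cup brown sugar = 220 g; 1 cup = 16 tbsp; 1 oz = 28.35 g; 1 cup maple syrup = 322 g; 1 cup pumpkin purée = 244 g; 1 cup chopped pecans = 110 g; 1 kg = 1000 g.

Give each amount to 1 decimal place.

molasses: 604.8 g; brown sugar: 268.9 g; maple syrup: 0.1 kg; pumpkin purée: 36.1 g; chopped pecans: 18.3 g; milk: 1.0 oz

Scaling factor: 8/18 = 4/9.
molasses: 3 lb × 4/9 × 16 oz/lb × 28.35 g/oz = 604.8 g
brown sugar: 2.75 cup × 4/9 × 220 g/cup ≈ 268.9 g
maple syrup: 0.5 cup × 4/9 × 322 g/cup ÷ 1000 g/kg ≈ 0.1 kg
pumpkin purée: 1/3 cup × 4/9 × 244 g/cup ≈ 36.1 g
chopped pecans: 6 tbsp × 4/9 ÷ 16 tbsp/cup × 110 g/cup ≈ 18.3 g
milk: 0.25 cup × 4/9 × 245 g/cup ÷ 28.35 g/oz ≈ 1.0 oz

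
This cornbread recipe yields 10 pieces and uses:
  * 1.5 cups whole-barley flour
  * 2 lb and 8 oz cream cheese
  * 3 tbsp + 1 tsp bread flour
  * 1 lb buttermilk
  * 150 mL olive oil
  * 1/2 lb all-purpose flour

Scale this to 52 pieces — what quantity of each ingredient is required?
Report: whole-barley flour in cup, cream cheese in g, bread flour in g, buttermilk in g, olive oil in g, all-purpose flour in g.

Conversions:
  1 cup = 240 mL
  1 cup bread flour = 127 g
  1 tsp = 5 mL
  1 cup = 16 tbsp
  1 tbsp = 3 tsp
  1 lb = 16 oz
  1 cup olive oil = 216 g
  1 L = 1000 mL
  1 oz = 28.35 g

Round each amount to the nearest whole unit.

whole-barley flour: 8 cup; cream cheese: 5897 g; bread flour: 138 g; buttermilk: 2359 g; olive oil: 702 g; all-purpose flour: 1179 g

Scaling factor: 52/10 = 26/5 = 5.2.
whole-barley flour: 1.5 cup × 26/5 ≈ 8 cup
cream cheese: (2 lb + 8 oz = 2.5 lb) × 26/5 × 16 oz/lb × 28.35 g/oz ≈ 5897 g
bread flour: (3 tbsp + 1 tsp = 10/3 tbsp) × 26/5 ÷ 16 tbsp/cup × 127 g/cup ≈ 138 g
buttermilk: 1 lb × 26/5 × 16 oz/lb × 28.35 g/oz ≈ 2359 g
olive oil: 150 mL × 26/5 ÷ 240 mL/cup × 216 g/cup = 702 g
all-purpose flour: 0.5 lb × 26/5 × 16 oz/lb × 28.35 g/oz ≈ 1179 g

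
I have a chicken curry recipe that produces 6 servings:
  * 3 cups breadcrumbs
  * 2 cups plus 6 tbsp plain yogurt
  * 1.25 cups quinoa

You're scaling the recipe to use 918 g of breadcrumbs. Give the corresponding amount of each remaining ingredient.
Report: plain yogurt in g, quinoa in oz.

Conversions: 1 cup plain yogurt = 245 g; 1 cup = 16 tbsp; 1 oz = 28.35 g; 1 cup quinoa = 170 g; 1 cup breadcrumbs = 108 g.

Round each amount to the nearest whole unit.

plain yogurt: 1649 g; quinoa: 21 oz

The original recipe has 324 g of breadcrumbs, so the scaling factor is 918 ÷ 324 = 17/6.
plain yogurt: (2 cup + 6 tbsp = 2.375 cup) × 17/6 × 245 g/cup ≈ 1649 g
quinoa: 1.25 cup × 17/6 × 170 g/cup ÷ 28.35 g/oz ≈ 21 oz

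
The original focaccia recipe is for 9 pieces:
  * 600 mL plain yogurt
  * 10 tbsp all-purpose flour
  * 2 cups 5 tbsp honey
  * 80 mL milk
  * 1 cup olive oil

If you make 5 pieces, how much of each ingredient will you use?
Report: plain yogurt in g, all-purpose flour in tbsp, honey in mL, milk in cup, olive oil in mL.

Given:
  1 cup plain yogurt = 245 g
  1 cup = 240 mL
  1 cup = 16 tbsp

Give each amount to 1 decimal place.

plain yogurt: 340.3 g; all-purpose flour: 5.6 tbsp; honey: 308.3 mL; milk: 0.2 cup; olive oil: 133.3 mL

Scaling factor: 5/9.
plain yogurt: 600 mL × 5/9 ÷ 240 mL/cup × 245 g/cup ≈ 340.3 g
all-purpose flour: 10 tbsp × 5/9 ≈ 5.6 tbsp
honey: (2 cup + 5 tbsp = 2.3125 cup) × 5/9 × 240 mL/cup ≈ 308.3 mL
milk: 80 mL × 5/9 ÷ 240 mL/cup ≈ 0.2 cup
olive oil: 1 cup × 5/9 × 240 mL/cup ≈ 133.3 mL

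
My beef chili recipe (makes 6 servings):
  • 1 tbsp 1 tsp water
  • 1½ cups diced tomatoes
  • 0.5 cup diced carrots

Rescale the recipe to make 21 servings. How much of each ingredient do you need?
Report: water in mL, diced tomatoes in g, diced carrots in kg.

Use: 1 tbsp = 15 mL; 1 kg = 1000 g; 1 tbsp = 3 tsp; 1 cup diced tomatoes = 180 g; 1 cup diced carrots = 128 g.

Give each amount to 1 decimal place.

Scaling factor: 21/6 = 7/2 = 3.5.
water: (1 tbsp + 1 tsp = 4/3 tbsp) × 7/2 × 15 mL/tbsp = 70.0 mL
diced tomatoes: 1.5 cup × 7/2 × 180 g/cup = 945.0 g
diced carrots: 0.5 cup × 7/2 × 128 g/cup ÷ 1000 g/kg ≈ 0.2 kg

water: 70.0 mL; diced tomatoes: 945.0 g; diced carrots: 0.2 kg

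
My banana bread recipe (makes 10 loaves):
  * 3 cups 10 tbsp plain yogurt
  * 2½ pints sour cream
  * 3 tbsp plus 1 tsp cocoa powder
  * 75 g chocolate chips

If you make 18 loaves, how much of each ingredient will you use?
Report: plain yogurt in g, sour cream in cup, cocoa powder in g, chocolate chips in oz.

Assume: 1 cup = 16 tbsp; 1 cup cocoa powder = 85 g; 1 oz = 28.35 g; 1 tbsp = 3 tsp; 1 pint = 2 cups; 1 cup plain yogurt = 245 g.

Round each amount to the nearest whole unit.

plain yogurt: 1599 g; sour cream: 9 cup; cocoa powder: 32 g; chocolate chips: 5 oz

Scaling factor: 18/10 = 9/5 = 1.8.
plain yogurt: (3 cup + 10 tbsp = 3.625 cup) × 9/5 × 245 g/cup ≈ 1599 g
sour cream: 2.5 pint × 9/5 × 2 cup/pint = 9 cup
cocoa powder: (3 tbsp + 1 tsp = 10/3 tbsp) × 9/5 ÷ 16 tbsp/cup × 85 g/cup ≈ 32 g
chocolate chips: 75 g × 9/5 ÷ 28.35 g/oz ≈ 5 oz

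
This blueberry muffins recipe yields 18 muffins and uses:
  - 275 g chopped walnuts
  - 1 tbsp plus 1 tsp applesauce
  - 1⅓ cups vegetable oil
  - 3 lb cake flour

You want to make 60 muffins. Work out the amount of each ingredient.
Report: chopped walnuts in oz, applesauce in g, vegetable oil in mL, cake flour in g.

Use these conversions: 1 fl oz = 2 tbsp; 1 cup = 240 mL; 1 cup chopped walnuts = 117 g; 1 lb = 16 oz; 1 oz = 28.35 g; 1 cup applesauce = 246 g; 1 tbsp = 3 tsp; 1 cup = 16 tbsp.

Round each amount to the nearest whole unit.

chopped walnuts: 32 oz; applesauce: 68 g; vegetable oil: 1067 mL; cake flour: 4536 g

Scaling factor: 60/18 = 10/3.
chopped walnuts: 275 g × 10/3 ÷ 28.35 g/oz ≈ 32 oz
applesauce: (1 tbsp + 1 tsp = 4/3 tbsp) × 10/3 ÷ 16 tbsp/cup × 246 g/cup ≈ 68 g
vegetable oil: 4/3 cup × 10/3 × 240 mL/cup ≈ 1067 mL
cake flour: 3 lb × 10/3 × 16 oz/lb × 28.35 g/oz = 4536 g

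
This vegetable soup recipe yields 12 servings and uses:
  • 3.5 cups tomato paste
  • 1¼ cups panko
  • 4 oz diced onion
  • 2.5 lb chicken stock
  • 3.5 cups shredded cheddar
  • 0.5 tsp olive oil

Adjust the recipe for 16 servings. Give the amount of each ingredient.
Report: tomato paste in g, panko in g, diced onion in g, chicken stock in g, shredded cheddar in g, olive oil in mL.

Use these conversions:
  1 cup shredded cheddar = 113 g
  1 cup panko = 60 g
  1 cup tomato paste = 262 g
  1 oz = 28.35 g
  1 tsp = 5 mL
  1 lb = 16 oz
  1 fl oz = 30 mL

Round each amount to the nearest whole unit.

tomato paste: 1223 g; panko: 100 g; diced onion: 151 g; chicken stock: 1512 g; shredded cheddar: 527 g; olive oil: 3 mL

Scaling factor: 16/12 = 4/3.
tomato paste: 3.5 cup × 4/3 × 262 g/cup ≈ 1223 g
panko: 1.25 cup × 4/3 × 60 g/cup = 100 g
diced onion: 4 oz × 4/3 × 28.35 g/oz ≈ 151 g
chicken stock: 2.5 lb × 4/3 × 16 oz/lb × 28.35 g/oz = 1512 g
shredded cheddar: 3.5 cup × 4/3 × 113 g/cup ≈ 527 g
olive oil: 0.5 tsp × 4/3 × 5 mL/tsp ≈ 3 mL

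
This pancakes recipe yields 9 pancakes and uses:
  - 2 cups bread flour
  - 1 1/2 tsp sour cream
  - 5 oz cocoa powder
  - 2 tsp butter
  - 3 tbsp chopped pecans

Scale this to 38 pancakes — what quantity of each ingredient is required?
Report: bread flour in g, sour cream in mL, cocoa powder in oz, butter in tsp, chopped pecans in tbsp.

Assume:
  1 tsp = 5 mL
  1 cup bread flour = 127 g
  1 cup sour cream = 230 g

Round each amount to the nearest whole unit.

Scaling factor: 38/9.
bread flour: 2 cup × 38/9 × 127 g/cup ≈ 1072 g
sour cream: 1.5 tsp × 38/9 × 5 mL/tsp ≈ 32 mL
cocoa powder: 5 oz × 38/9 ≈ 21 oz
butter: 2 tsp × 38/9 ≈ 8 tsp
chopped pecans: 3 tbsp × 38/9 ≈ 13 tbsp

bread flour: 1072 g; sour cream: 32 mL; cocoa powder: 21 oz; butter: 8 tsp; chopped pecans: 13 tbsp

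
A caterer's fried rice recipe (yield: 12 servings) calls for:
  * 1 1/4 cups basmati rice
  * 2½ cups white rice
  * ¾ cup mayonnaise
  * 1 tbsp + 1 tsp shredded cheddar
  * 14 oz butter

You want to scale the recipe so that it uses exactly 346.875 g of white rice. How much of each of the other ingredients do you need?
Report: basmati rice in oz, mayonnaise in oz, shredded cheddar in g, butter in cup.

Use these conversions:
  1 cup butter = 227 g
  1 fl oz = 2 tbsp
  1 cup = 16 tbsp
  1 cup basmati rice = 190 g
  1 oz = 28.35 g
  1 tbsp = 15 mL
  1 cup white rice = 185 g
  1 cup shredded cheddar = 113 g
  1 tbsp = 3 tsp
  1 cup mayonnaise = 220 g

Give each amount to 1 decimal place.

The original recipe has 462.5 g of white rice, so the scaling factor is 346.875 ÷ 462.5 = 3/4 = 0.75.
basmati rice: 1.25 cup × 3/4 × 190 g/cup ÷ 28.35 g/oz ≈ 6.3 oz
mayonnaise: 0.75 cup × 3/4 × 220 g/cup ÷ 28.35 g/oz ≈ 4.4 oz
shredded cheddar: (1 tbsp + 1 tsp = 4/3 tbsp) × 3/4 ÷ 16 tbsp/cup × 113 g/cup ≈ 7.1 g
butter: 14 oz × 3/4 × 28.35 g/oz ÷ 227 g/cup ≈ 1.3 cup

basmati rice: 6.3 oz; mayonnaise: 4.4 oz; shredded cheddar: 7.1 g; butter: 1.3 cup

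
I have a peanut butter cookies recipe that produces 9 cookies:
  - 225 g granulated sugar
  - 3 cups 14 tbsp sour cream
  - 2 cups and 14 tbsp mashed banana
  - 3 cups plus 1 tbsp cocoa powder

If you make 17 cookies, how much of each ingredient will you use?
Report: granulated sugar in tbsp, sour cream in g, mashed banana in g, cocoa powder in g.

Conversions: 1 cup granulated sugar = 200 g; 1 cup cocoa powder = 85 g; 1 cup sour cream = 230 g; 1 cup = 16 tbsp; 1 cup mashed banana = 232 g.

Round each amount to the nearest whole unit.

granulated sugar: 34 tbsp; sour cream: 1683 g; mashed banana: 1260 g; cocoa powder: 492 g

Scaling factor: 17/9.
granulated sugar: 225 g × 17/9 ÷ 200 g/cup × 16 tbsp/cup = 34 tbsp
sour cream: (3 cup + 14 tbsp = 3.875 cup) × 17/9 × 230 g/cup ≈ 1683 g
mashed banana: (2 cup + 14 tbsp = 2.875 cup) × 17/9 × 232 g/cup ≈ 1260 g
cocoa powder: (3 cup + 1 tbsp = 3.0625 cup) × 17/9 × 85 g/cup ≈ 492 g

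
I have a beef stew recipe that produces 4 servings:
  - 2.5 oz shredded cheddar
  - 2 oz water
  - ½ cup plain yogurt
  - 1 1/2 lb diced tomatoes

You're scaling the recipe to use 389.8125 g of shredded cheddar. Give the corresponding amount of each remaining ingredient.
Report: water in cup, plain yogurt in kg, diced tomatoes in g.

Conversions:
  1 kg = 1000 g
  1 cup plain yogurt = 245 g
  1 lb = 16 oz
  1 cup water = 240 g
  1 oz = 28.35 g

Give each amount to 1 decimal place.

water: 1.3 cup; plain yogurt: 0.7 kg; diced tomatoes: 3742.2 g

The original recipe has 70.875 g of shredded cheddar, so the scaling factor is 389.8125 ÷ 70.875 = 11/2 = 5.5.
water: 2 oz × 11/2 × 28.35 g/oz ÷ 240 g/cup ≈ 1.3 cup
plain yogurt: 0.5 cup × 11/2 × 245 g/cup ÷ 1000 g/kg ≈ 0.7 kg
diced tomatoes: 1.5 lb × 11/2 × 16 oz/lb × 28.35 g/oz = 3742.2 g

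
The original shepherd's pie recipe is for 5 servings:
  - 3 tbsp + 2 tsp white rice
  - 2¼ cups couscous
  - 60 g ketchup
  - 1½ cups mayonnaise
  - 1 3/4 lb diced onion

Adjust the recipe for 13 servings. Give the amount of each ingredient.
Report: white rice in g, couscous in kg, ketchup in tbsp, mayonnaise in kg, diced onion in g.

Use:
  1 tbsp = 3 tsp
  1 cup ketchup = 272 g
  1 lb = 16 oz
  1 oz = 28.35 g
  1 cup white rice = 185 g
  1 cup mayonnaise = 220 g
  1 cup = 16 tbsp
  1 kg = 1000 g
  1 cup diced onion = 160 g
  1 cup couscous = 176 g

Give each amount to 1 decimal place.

Scaling factor: 13/5 = 2.6.
white rice: (3 tbsp + 2 tsp = 11/3 tbsp) × 13/5 ÷ 16 tbsp/cup × 185 g/cup ≈ 110.2 g
couscous: 2.25 cup × 13/5 × 176 g/cup ÷ 1000 g/kg ≈ 1.0 kg
ketchup: 60 g × 13/5 ÷ 272 g/cup × 16 tbsp/cup ≈ 9.2 tbsp
mayonnaise: 1.5 cup × 13/5 × 220 g/cup ÷ 1000 g/kg ≈ 0.9 kg
diced onion: 1.75 lb × 13/5 × 16 oz/lb × 28.35 g/oz ≈ 2063.9 g

white rice: 110.2 g; couscous: 1.0 kg; ketchup: 9.2 tbsp; mayonnaise: 0.9 kg; diced onion: 2063.9 g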